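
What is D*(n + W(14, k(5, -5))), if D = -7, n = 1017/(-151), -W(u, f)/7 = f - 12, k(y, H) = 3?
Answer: -59472/151 ≈ -393.85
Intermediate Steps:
W(u, f) = 84 - 7*f (W(u, f) = -7*(f - 12) = -7*(-12 + f) = 84 - 7*f)
n = -1017/151 (n = 1017*(-1/151) = -1017/151 ≈ -6.7351)
D*(n + W(14, k(5, -5))) = -7*(-1017/151 + (84 - 7*3)) = -7*(-1017/151 + (84 - 21)) = -7*(-1017/151 + 63) = -7*8496/151 = -59472/151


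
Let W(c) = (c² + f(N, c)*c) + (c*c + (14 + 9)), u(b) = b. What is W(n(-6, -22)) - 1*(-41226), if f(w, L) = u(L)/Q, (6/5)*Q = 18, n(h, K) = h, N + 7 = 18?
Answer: 206617/5 ≈ 41323.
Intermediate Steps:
N = 11 (N = -7 + 18 = 11)
Q = 15 (Q = (⅚)*18 = 15)
f(w, L) = L/15
W(c) = 23 + 31*c²/15 (W(c) = (c² + (c/15)*c) + (c*c + (14 + 9)) = (c² + c²/15) + (c² + 23) = 16*c²/15 + (23 + c²) = 23 + 31*c²/15)
W(n(-6, -22)) - 1*(-41226) = (23 + (31/15)*(-6)²) - 1*(-41226) = (23 + (31/15)*36) + 41226 = (23 + 372/5) + 41226 = 487/5 + 41226 = 206617/5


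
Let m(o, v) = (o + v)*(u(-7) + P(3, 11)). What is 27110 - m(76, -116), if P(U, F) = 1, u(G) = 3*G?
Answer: 26310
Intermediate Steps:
m(o, v) = -20*o - 20*v (m(o, v) = (o + v)*(3*(-7) + 1) = (o + v)*(-21 + 1) = (o + v)*(-20) = -20*o - 20*v)
27110 - m(76, -116) = 27110 - (-20*76 - 20*(-116)) = 27110 - (-1520 + 2320) = 27110 - 1*800 = 27110 - 800 = 26310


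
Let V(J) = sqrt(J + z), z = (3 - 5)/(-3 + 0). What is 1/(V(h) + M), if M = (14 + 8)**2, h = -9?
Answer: 1452/702793 - 5*I*sqrt(3)/702793 ≈ 0.002066 - 1.2323e-5*I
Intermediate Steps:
z = 2/3 (z = -2/(-3) = -2*(-1/3) = 2/3 ≈ 0.66667)
M = 484 (M = 22**2 = 484)
V(J) = sqrt(2/3 + J) (V(J) = sqrt(J + 2/3) = sqrt(2/3 + J))
1/(V(h) + M) = 1/(sqrt(6 + 9*(-9))/3 + 484) = 1/(sqrt(6 - 81)/3 + 484) = 1/(sqrt(-75)/3 + 484) = 1/((5*I*sqrt(3))/3 + 484) = 1/(5*I*sqrt(3)/3 + 484) = 1/(484 + 5*I*sqrt(3)/3)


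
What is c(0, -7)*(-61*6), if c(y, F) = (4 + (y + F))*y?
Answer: 0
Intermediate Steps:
c(y, F) = y*(4 + F + y) (c(y, F) = (4 + (F + y))*y = (4 + F + y)*y = y*(4 + F + y))
c(0, -7)*(-61*6) = (0*(4 - 7 + 0))*(-61*6) = (0*(-3))*(-366) = 0*(-366) = 0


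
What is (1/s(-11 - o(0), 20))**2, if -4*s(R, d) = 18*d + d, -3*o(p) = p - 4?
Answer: 1/9025 ≈ 0.00011080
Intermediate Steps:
o(p) = 4/3 - p/3 (o(p) = -(p - 4)/3 = -(-4 + p)/3 = 4/3 - p/3)
s(R, d) = -19*d/4 (s(R, d) = -(18*d + d)/4 = -19*d/4)
(1/s(-11 - o(0), 20))**2 = (1/(-19/4*20))**2 = (1/(-95))**2 = (-1/95)**2 = 1/9025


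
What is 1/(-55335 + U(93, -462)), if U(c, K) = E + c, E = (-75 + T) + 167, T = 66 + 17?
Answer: -1/55067 ≈ -1.8160e-5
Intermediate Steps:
T = 83
E = 175 (E = (-75 + 83) + 167 = 8 + 167 = 175)
U(c, K) = 175 + c
1/(-55335 + U(93, -462)) = 1/(-55335 + (175 + 93)) = 1/(-55335 + 268) = 1/(-55067) = -1/55067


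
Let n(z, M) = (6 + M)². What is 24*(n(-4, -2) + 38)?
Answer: 1296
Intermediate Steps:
24*(n(-4, -2) + 38) = 24*((6 - 2)² + 38) = 24*(4² + 38) = 24*(16 + 38) = 24*54 = 1296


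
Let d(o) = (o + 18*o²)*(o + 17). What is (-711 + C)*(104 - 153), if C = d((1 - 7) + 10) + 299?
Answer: -280280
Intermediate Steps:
d(o) = (17 + o)*(o + 18*o²) (d(o) = (o + 18*o²)*(17 + o) = (17 + o)*(o + 18*o²))
C = 6431 (C = ((1 - 7) + 10)*(17 + 18*((1 - 7) + 10)² + 307*((1 - 7) + 10)) + 299 = (-6 + 10)*(17 + 18*(-6 + 10)² + 307*(-6 + 10)) + 299 = 4*(17 + 18*4² + 307*4) + 299 = 4*(17 + 18*16 + 1228) + 299 = 4*(17 + 288 + 1228) + 299 = 4*1533 + 299 = 6132 + 299 = 6431)
(-711 + C)*(104 - 153) = (-711 + 6431)*(104 - 153) = 5720*(-49) = -280280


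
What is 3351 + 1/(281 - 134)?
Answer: 492598/147 ≈ 3351.0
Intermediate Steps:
3351 + 1/(281 - 134) = 3351 + 1/147 = 492598/147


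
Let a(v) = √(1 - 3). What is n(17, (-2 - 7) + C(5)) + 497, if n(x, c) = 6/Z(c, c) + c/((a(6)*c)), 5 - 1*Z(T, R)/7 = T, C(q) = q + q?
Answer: 6961/14 - I*√2/2 ≈ 497.21 - 0.70711*I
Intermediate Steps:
C(q) = 2*q
Z(T, R) = 35 - 7*T
a(v) = I*√2 (a(v) = √(-2) = I*√2)
n(x, c) = 6/(35 - 7*c) - I*√2/2 (n(x, c) = 6/(35 - 7*c) + c/(((I*√2)*c)) = 6/(35 - 7*c) + c/((I*c*√2)) = 6/(35 - 7*c) + c*(-I*√2/(2*c)) = 6/(35 - 7*c) - I*√2/2)
n(17, (-2 - 7) + C(5)) + 497 = (-12 + 7*I*√2*(5 - ((-2 - 7) + 2*5)))/(14*(-5 + ((-2 - 7) + 2*5))) + 497 = (-12 + 7*I*√2*(5 - (-9 + 10)))/(14*(-5 + (-9 + 10))) + 497 = (-12 + 7*I*√2*(5 - 1*1))/(14*(-5 + 1)) + 497 = (1/14)*(-12 + 7*I*√2*(5 - 1))/(-4) + 497 = (1/14)*(-¼)*(-12 + 7*I*√2*4) + 497 = (1/14)*(-¼)*(-12 + 28*I*√2) + 497 = (3/14 - I*√2/2) + 497 = 6961/14 - I*√2/2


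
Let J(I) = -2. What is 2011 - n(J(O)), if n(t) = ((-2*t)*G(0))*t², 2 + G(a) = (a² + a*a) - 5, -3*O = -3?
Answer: 2123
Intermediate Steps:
O = 1 (O = -⅓*(-3) = 1)
G(a) = -7 + 2*a² (G(a) = -2 + ((a² + a*a) - 5) = -2 + ((a² + a²) - 5) = -2 + (2*a² - 5) = -2 + (-5 + 2*a²) = -7 + 2*a²)
n(t) = 14*t³ (n(t) = ((-2*t)*(-7 + 2*0²))*t² = ((-2*t)*(-7 + 2*0))*t² = ((-2*t)*(-7 + 0))*t² = (-2*t*(-7))*t² = (14*t)*t² = 14*t³)
2011 - n(J(O)) = 2011 - 14*(-2)³ = 2011 - 14*(-8) = 2011 - 1*(-112) = 2011 + 112 = 2123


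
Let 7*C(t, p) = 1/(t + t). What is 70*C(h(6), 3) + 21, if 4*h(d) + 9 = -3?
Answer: 58/3 ≈ 19.333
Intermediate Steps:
h(d) = -3 (h(d) = -9/4 + (¼)*(-3) = -9/4 - ¾ = -3)
C(t, p) = 1/(14*t) (C(t, p) = 1/(7*(t + t)) = 1/(7*((2*t))) = (1/(2*t))/7 = 1/(14*t))
70*C(h(6), 3) + 21 = 70*((1/14)/(-3)) + 21 = 70*((1/14)*(-⅓)) + 21 = 70*(-1/42) + 21 = -5/3 + 21 = 58/3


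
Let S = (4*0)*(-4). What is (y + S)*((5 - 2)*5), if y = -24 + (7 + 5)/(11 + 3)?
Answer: -2430/7 ≈ -347.14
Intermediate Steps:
S = 0 (S = 0*(-4) = 0)
y = -162/7 (y = -24 + 12/14 = -24 + 12*(1/14) = -24 + 6/7 = -162/7 ≈ -23.143)
(y + S)*((5 - 2)*5) = (-162/7 + 0)*((5 - 2)*5) = -486*5/7 = -162/7*15 = -2430/7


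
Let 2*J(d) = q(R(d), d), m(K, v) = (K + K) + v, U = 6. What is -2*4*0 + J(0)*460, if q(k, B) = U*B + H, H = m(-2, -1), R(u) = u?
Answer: -1150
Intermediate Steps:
m(K, v) = v + 2*K (m(K, v) = 2*K + v = v + 2*K)
H = -5 (H = -1 + 2*(-2) = -1 - 4 = -5)
q(k, B) = -5 + 6*B (q(k, B) = 6*B - 5 = -5 + 6*B)
J(d) = -5/2 + 3*d (J(d) = (-5 + 6*d)/2 = -5/2 + 3*d)
-2*4*0 + J(0)*460 = -2*4*0 + (-5/2 + 3*0)*460 = -8*0 + (-5/2 + 0)*460 = 0 - 5/2*460 = 0 - 1150 = -1150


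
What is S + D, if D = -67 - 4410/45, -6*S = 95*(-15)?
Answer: 145/2 ≈ 72.500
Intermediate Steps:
S = 475/2 (S = -95*(-15)/6 = -⅙*(-1425) = 475/2 ≈ 237.50)
D = -165 (D = -67 - 4410/45 = -67 - 45*98/45 = -67 - 98 = -165)
S + D = 475/2 - 165 = 145/2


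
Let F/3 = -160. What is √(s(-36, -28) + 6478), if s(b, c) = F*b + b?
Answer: √23722 ≈ 154.02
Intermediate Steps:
F = -480 (F = 3*(-160) = -480)
s(b, c) = -479*b (s(b, c) = -480*b + b = -479*b)
√(s(-36, -28) + 6478) = √(-479*(-36) + 6478) = √(17244 + 6478) = √23722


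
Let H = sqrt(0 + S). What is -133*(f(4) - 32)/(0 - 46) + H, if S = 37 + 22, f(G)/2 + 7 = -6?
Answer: -3857/23 + sqrt(59) ≈ -160.01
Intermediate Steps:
f(G) = -26 (f(G) = -14 + 2*(-6) = -14 - 12 = -26)
S = 59
H = sqrt(59) (H = sqrt(0 + 59) = sqrt(59) ≈ 7.6811)
-133*(f(4) - 32)/(0 - 46) + H = -133*(-26 - 32)/(0 - 46) + sqrt(59) = -(-7714)/(-46) + sqrt(59) = -(-7714)*(-1)/46 + sqrt(59) = -133*29/23 + sqrt(59) = -3857/23 + sqrt(59)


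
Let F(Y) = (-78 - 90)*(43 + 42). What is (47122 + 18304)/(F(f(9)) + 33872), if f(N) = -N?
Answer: 32713/9796 ≈ 3.3394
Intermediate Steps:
F(Y) = -14280 (F(Y) = -168*85 = -14280)
(47122 + 18304)/(F(f(9)) + 33872) = (47122 + 18304)/(-14280 + 33872) = 65426/19592 = 65426*(1/19592) = 32713/9796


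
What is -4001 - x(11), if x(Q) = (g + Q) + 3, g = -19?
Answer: -3996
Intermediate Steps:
x(Q) = -16 + Q (x(Q) = (-19 + Q) + 3 = -16 + Q)
-4001 - x(11) = -4001 - (-16 + 11) = -4001 - 1*(-5) = -4001 + 5 = -3996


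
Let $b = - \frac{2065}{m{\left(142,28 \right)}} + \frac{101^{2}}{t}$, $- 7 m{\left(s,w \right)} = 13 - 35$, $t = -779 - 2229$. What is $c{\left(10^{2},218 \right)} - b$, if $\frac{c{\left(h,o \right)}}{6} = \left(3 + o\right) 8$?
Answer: $\frac{372850035}{33088} \approx 11268.0$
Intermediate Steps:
$t = -3008$ ($t = -779 - 2229 = -3008$)
$m{\left(s,w \right)} = \frac{22}{7}$ ($m{\left(s,w \right)} = - \frac{13 - 35}{7} = \left(- \frac{1}{7}\right) \left(-22\right) = \frac{22}{7}$)
$c{\left(h,o \right)} = 144 + 48 o$ ($c{\left(h,o \right)} = 6 \left(3 + o\right) 8 = 6 \left(24 + 8 o\right) = 144 + 48 o$)
$b = - \frac{21852531}{33088}$ ($b = - \frac{2065}{\frac{22}{7}} + \frac{101^{2}}{-3008} = \left(-2065\right) \frac{7}{22} + 10201 \left(- \frac{1}{3008}\right) = - \frac{14455}{22} - \frac{10201}{3008} = - \frac{21852531}{33088} \approx -660.44$)
$c{\left(10^{2},218 \right)} - b = \left(144 + 48 \cdot 218\right) - - \frac{21852531}{33088} = \left(144 + 10464\right) + \frac{21852531}{33088} = 10608 + \frac{21852531}{33088} = \frac{372850035}{33088}$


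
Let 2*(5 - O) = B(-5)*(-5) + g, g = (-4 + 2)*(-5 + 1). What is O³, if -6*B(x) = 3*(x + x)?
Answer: 19683/8 ≈ 2460.4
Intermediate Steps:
g = 8 (g = -2*(-4) = 8)
B(x) = -x (B(x) = -(x + x)/2 = -2*x/2 = -x)
O = 27/2 (O = 5 - (-1*(-5)*(-5) + 8)/2 = 5 - (5*(-5) + 8)/2 = 5 - (-25 + 8)/2 = 5 - ½*(-17) = 5 + 17/2 = 27/2 ≈ 13.500)
O³ = (27/2)³ = 19683/8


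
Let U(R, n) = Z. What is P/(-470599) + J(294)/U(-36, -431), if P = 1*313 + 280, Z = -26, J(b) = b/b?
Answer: -486017/12235574 ≈ -0.039722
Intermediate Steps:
J(b) = 1
U(R, n) = -26
P = 593 (P = 313 + 280 = 593)
P/(-470599) + J(294)/U(-36, -431) = 593/(-470599) + 1/(-26) = 593*(-1/470599) + 1*(-1/26) = -593/470599 - 1/26 = -486017/12235574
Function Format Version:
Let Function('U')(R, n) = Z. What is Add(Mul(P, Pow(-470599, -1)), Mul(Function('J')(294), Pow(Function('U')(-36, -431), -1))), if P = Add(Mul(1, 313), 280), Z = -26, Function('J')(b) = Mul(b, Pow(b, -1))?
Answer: Rational(-486017, 12235574) ≈ -0.039722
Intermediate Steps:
Function('J')(b) = 1
Function('U')(R, n) = -26
P = 593 (P = Add(313, 280) = 593)
Add(Mul(P, Pow(-470599, -1)), Mul(Function('J')(294), Pow(Function('U')(-36, -431), -1))) = Add(Mul(593, Pow(-470599, -1)), Mul(1, Pow(-26, -1))) = Add(Mul(593, Rational(-1, 470599)), Mul(1, Rational(-1, 26))) = Add(Rational(-593, 470599), Rational(-1, 26)) = Rational(-486017, 12235574)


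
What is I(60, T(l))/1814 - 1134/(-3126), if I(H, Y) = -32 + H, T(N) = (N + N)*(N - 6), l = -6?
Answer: 178717/472547 ≈ 0.37820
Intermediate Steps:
T(N) = 2*N*(-6 + N) (T(N) = (2*N)*(-6 + N) = 2*N*(-6 + N))
I(60, T(l))/1814 - 1134/(-3126) = (-32 + 60)/1814 - 1134/(-3126) = 28*(1/1814) - 1134*(-1/3126) = 14/907 + 189/521 = 178717/472547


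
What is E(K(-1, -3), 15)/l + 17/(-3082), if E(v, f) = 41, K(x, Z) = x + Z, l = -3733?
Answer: -189823/11505106 ≈ -0.016499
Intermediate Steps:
K(x, Z) = Z + x
E(K(-1, -3), 15)/l + 17/(-3082) = 41/(-3733) + 17/(-3082) = 41*(-1/3733) + 17*(-1/3082) = -41/3733 - 17/3082 = -189823/11505106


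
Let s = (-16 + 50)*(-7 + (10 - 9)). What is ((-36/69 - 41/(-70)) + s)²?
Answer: 107805185569/2592100 ≈ 41590.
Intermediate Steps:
s = -204 (s = 34*(-7 + 1) = 34*(-6) = -204)
((-36/69 - 41/(-70)) + s)² = ((-36/69 - 41/(-70)) - 204)² = ((-36*1/69 - 41*(-1/70)) - 204)² = ((-12/23 + 41/70) - 204)² = (103/1610 - 204)² = (-328337/1610)² = 107805185569/2592100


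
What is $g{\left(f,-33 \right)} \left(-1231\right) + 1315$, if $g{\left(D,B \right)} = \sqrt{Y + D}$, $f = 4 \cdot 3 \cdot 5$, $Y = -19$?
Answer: $1315 - 1231 \sqrt{41} \approx -6567.3$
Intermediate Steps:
$f = 60$ ($f = 12 \cdot 5 = 60$)
$g{\left(D,B \right)} = \sqrt{-19 + D}$
$g{\left(f,-33 \right)} \left(-1231\right) + 1315 = \sqrt{-19 + 60} \left(-1231\right) + 1315 = \sqrt{41} \left(-1231\right) + 1315 = - 1231 \sqrt{41} + 1315 = 1315 - 1231 \sqrt{41}$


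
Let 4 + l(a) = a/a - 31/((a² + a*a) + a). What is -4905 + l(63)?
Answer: -39268939/8001 ≈ -4908.0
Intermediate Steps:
l(a) = -3 - 31/(a + 2*a²) (l(a) = -4 + (a/a - 31/((a² + a*a) + a)) = -4 + (1 - 31/((a² + a²) + a)) = -4 + (1 - 31/(2*a² + a)) = -4 + (1 - 31/(a + 2*a²)) = -3 - 31/(a + 2*a²))
-4905 + l(63) = -4905 + (-31 - 6*63² - 3*63)/(63*(1 + 2*63)) = -4905 + (-31 - 6*3969 - 189)/(63*(1 + 126)) = -4905 + (1/63)*(-31 - 23814 - 189)/127 = -4905 + (1/63)*(1/127)*(-24034) = -4905 - 24034/8001 = -39268939/8001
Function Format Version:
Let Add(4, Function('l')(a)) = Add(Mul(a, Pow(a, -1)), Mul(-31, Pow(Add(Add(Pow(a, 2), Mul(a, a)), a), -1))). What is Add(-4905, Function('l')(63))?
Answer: Rational(-39268939, 8001) ≈ -4908.0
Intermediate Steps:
Function('l')(a) = Add(-3, Mul(-31, Pow(Add(a, Mul(2, Pow(a, 2))), -1))) (Function('l')(a) = Add(-4, Add(Mul(a, Pow(a, -1)), Mul(-31, Pow(Add(Add(Pow(a, 2), Mul(a, a)), a), -1)))) = Add(-4, Add(1, Mul(-31, Pow(Add(Add(Pow(a, 2), Pow(a, 2)), a), -1)))) = Add(-4, Add(1, Mul(-31, Pow(Add(Mul(2, Pow(a, 2)), a), -1)))) = Add(-4, Add(1, Mul(-31, Pow(Add(a, Mul(2, Pow(a, 2))), -1)))) = Add(-3, Mul(-31, Pow(Add(a, Mul(2, Pow(a, 2))), -1))))
Add(-4905, Function('l')(63)) = Add(-4905, Mul(Pow(63, -1), Pow(Add(1, Mul(2, 63)), -1), Add(-31, Mul(-6, Pow(63, 2)), Mul(-3, 63)))) = Add(-4905, Mul(Rational(1, 63), Pow(Add(1, 126), -1), Add(-31, Mul(-6, 3969), -189))) = Add(-4905, Mul(Rational(1, 63), Pow(127, -1), Add(-31, -23814, -189))) = Add(-4905, Mul(Rational(1, 63), Rational(1, 127), -24034)) = Add(-4905, Rational(-24034, 8001)) = Rational(-39268939, 8001)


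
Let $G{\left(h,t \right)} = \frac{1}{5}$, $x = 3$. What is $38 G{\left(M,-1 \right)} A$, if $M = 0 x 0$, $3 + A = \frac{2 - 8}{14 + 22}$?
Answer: $- \frac{361}{15} \approx -24.067$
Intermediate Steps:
$A = - \frac{19}{6}$ ($A = -3 + \frac{2 - 8}{14 + 22} = -3 - \frac{6}{36} = -3 - \frac{1}{6} = - \frac{19}{6} \approx -3.1667$)
$M = 0$ ($M = 0 \cdot 3 \cdot 0 = 0 \cdot 0 = 0$)
$G{\left(h,t \right)} = \frac{1}{5}$
$38 G{\left(M,-1 \right)} A = 38 \cdot \frac{1}{5} \left(- \frac{19}{6}\right) = \frac{38}{5} \left(- \frac{19}{6}\right) = - \frac{361}{15}$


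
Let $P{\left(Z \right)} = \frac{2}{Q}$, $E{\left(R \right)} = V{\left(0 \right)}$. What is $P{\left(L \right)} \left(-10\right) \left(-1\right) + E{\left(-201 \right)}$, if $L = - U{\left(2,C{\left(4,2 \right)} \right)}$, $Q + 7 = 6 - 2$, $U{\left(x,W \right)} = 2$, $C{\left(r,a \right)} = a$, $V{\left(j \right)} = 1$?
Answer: $- \frac{17}{3} \approx -5.6667$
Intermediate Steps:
$E{\left(R \right)} = 1$
$Q = -3$ ($Q = -7 + \left(6 - 2\right) = -7 + 4 = -3$)
$L = -2$ ($L = \left(-1\right) 2 = -2$)
$P{\left(Z \right)} = - \frac{2}{3}$ ($P{\left(Z \right)} = \frac{2}{-3} = 2 \left(- \frac{1}{3}\right) = - \frac{2}{3}$)
$P{\left(L \right)} \left(-10\right) \left(-1\right) + E{\left(-201 \right)} = \left(- \frac{2}{3}\right) \left(-10\right) \left(-1\right) + 1 = \frac{20}{3} \left(-1\right) + 1 = - \frac{20}{3} + 1 = - \frac{17}{3}$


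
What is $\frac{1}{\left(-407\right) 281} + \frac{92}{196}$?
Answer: $\frac{2630392}{5603983} \approx 0.46938$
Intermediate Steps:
$\frac{1}{\left(-407\right) 281} + \frac{92}{196} = \left(- \frac{1}{407}\right) \frac{1}{281} + 92 \cdot \frac{1}{196} = - \frac{1}{114367} + \frac{23}{49} = \frac{2630392}{5603983}$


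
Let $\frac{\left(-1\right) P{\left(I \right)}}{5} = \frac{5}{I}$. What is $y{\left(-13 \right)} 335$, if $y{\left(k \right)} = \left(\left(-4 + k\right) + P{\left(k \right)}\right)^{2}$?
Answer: $\frac{12869360}{169} \approx 76150.0$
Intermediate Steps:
$P{\left(I \right)} = - \frac{25}{I}$ ($P{\left(I \right)} = - 5 \frac{5}{I} = - \frac{25}{I}$)
$y{\left(k \right)} = \left(-4 + k - \frac{25}{k}\right)^{2}$ ($y{\left(k \right)} = \left(\left(-4 + k\right) - \frac{25}{k}\right)^{2} = \left(-4 + k - \frac{25}{k}\right)^{2}$)
$y{\left(-13 \right)} 335 = \frac{\left(25 - 13 \left(4 - -13\right)\right)^{2}}{169} \cdot 335 = \frac{\left(25 - 13 \left(4 + 13\right)\right)^{2}}{169} \cdot 335 = \frac{\left(25 - 221\right)^{2}}{169} \cdot 335 = \frac{\left(-196\right)^{2}}{169} \cdot 335 = \frac{1}{169} \cdot 38416 \cdot 335 = \frac{38416}{169} \cdot 335 = \frac{12869360}{169}$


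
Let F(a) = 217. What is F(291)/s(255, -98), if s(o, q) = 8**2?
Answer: 217/64 ≈ 3.3906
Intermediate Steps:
s(o, q) = 64
F(291)/s(255, -98) = 217/64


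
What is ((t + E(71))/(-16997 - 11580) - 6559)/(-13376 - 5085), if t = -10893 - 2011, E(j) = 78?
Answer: 187423717/527559997 ≈ 0.35527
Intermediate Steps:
t = -12904
((t + E(71))/(-16997 - 11580) - 6559)/(-13376 - 5085) = ((-12904 + 78)/(-16997 - 11580) - 6559)/(-13376 - 5085) = (-12826/(-28577) - 6559)/(-18461) = (-12826*(-1/28577) - 6559)*(-1/18461) = (12826/28577 - 6559)*(-1/18461) = -187423717/28577*(-1/18461) = 187423717/527559997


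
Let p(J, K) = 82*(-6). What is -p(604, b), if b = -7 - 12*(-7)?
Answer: 492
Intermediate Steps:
b = 77 (b = -7 + 84 = 77)
p(J, K) = -492
-p(604, b) = -1*(-492) = 492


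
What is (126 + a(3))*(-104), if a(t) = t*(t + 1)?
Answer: -14352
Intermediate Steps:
a(t) = t*(1 + t)
(126 + a(3))*(-104) = (126 + 3*(1 + 3))*(-104) = (126 + 3*4)*(-104) = (126 + 12)*(-104) = 138*(-104) = -14352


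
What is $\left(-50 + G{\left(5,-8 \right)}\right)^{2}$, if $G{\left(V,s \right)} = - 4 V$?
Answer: $4900$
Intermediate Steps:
$\left(-50 + G{\left(5,-8 \right)}\right)^{2} = \left(-50 - 20\right)^{2} = \left(-70\right)^{2} = 4900$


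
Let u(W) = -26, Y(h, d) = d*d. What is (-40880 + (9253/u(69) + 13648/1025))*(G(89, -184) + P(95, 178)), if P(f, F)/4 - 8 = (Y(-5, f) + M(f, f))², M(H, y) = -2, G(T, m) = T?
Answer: -357762107000676049/26650 ≈ -1.3424e+13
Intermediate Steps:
Y(h, d) = d²
P(f, F) = 32 + 4*(-2 + f²)² (P(f, F) = 32 + 4*(f² - 2)² = 32 + 4*(-2 + f²)²)
(-40880 + (9253/u(69) + 13648/1025))*(G(89, -184) + P(95, 178)) = (-40880 + (9253/(-26) + 13648/1025))*(89 + (32 + 4*(-2 + 95²)²)) = (-40880 + (9253*(-1/26) + 13648*(1/1025)))*(89 + (32 + 4*(-2 + 9025)²)) = (-40880 + (-9253/26 + 13648/1025))*(89 + (32 + 4*9023²)) = (-40880 - 9129477/26650)*(89 + (32 + 4*81414529)) = -1098581477*(89 + (32 + 325658116))/26650 = -1098581477*(89 + 325658148)/26650 = -1098581477/26650*325658237 = -357762107000676049/26650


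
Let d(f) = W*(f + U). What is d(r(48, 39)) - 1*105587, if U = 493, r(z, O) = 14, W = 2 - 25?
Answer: -117248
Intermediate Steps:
W = -23
d(f) = -11339 - 23*f (d(f) = -23*(f + 493) = -23*(493 + f) = -11339 - 23*f)
d(r(48, 39)) - 1*105587 = (-11339 - 23*14) - 1*105587 = (-11339 - 322) - 105587 = -11661 - 105587 = -117248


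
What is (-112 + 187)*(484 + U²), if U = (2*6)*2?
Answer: 79500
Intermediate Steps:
U = 24 (U = 12*2 = 24)
(-112 + 187)*(484 + U²) = (-112 + 187)*(484 + 24²) = 75*(484 + 576) = 75*1060 = 79500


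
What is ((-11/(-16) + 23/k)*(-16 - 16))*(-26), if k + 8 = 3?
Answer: -16276/5 ≈ -3255.2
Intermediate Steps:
k = -5 (k = -8 + 3 = -5)
((-11/(-16) + 23/k)*(-16 - 16))*(-26) = ((-11/(-16) + 23/(-5))*(-16 - 16))*(-26) = ((-11*(-1/16) + 23*(-1/5))*(-32))*(-26) = ((11/16 - 23/5)*(-32))*(-26) = -313/80*(-32)*(-26) = (626/5)*(-26) = -16276/5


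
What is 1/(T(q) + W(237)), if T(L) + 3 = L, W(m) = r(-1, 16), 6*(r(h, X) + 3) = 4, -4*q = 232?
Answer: -3/190 ≈ -0.015789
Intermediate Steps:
q = -58 (q = -1/4*232 = -58)
r(h, X) = -7/3 (r(h, X) = -3 + (1/6)*4 = -3 + 2/3 = -7/3)
W(m) = -7/3
T(L) = -3 + L
1/(T(q) + W(237)) = 1/((-3 - 58) - 7/3) = 1/(-61 - 7/3) = 1/(-190/3) = -3/190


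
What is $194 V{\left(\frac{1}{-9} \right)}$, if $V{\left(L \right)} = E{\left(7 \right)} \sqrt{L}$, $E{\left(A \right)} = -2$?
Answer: $- \frac{388 i}{3} \approx - 129.33 i$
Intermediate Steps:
$V{\left(L \right)} = - 2 \sqrt{L}$
$194 V{\left(\frac{1}{-9} \right)} = 194 \left(- 2 \sqrt{\frac{1}{-9}}\right) = 194 \left(- 2 \sqrt{- \frac{1}{9}}\right) = 194 \left(- 2 \frac{i}{3}\right) = 194 \left(- \frac{2 i}{3}\right) = - \frac{388 i}{3}$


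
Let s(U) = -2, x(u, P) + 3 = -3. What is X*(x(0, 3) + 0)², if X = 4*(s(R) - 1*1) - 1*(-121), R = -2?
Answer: 3924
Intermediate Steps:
x(u, P) = -6 (x(u, P) = -3 - 3 = -6)
X = 109 (X = 4*(-2 - 1*1) - 1*(-121) = 4*(-2 - 1) + 121 = 4*(-3) + 121 = -12 + 121 = 109)
X*(x(0, 3) + 0)² = 109*(-6 + 0)² = 109*(-6)² = 109*36 = 3924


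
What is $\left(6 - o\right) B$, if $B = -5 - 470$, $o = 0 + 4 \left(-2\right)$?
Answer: $-6650$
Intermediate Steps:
$o = -8$ ($o = 0 - 8 = -8$)
$B = -475$
$\left(6 - o\right) B = \left(6 - -8\right) \left(-475\right) = \left(6 + 8\right) \left(-475\right) = 14 \left(-475\right) = -6650$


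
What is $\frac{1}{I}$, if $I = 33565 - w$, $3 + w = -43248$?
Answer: $\frac{1}{76816} \approx 1.3018 \cdot 10^{-5}$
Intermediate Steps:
$w = -43251$ ($w = -3 - 43248 = -43251$)
$I = 76816$ ($I = 33565 - -43251 = 33565 + 43251 = 76816$)
$\frac{1}{I} = \frac{1}{76816}$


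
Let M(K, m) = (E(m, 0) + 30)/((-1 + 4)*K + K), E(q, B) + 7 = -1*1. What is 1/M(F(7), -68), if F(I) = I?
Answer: 14/11 ≈ 1.2727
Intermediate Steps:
E(q, B) = -8 (E(q, B) = -7 - 1*1 = -7 - 1 = -8)
M(K, m) = 11/(2*K) (M(K, m) = (-8 + 30)/((-1 + 4)*K + K) = 22/(3*K + K) = 22/((4*K)) = 22*(1/(4*K)) = 11/(2*K))
1/M(F(7), -68) = 1/((11/2)/7) = 1/((11/2)*(⅐)) = 1/(11/14) = 14/11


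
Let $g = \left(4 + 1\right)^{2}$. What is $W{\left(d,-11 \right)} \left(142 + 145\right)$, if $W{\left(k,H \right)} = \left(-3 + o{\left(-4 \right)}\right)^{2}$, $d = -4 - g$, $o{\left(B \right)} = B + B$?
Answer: $34727$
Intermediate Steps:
$g = 25$ ($g = 5^{2} = 25$)
$o{\left(B \right)} = 2 B$
$d = -29$ ($d = -4 - 25 = -29$)
$W{\left(k,H \right)} = 121$ ($W{\left(k,H \right)} = \left(-3 + 2 \left(-4\right)\right)^{2} = \left(-3 - 8\right)^{2} = \left(-11\right)^{2} = 121$)
$W{\left(d,-11 \right)} \left(142 + 145\right) = 121 \left(142 + 145\right) = 121 \cdot 287 = 34727$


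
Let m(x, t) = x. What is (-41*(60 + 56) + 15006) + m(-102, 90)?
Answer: 10148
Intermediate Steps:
(-41*(60 + 56) + 15006) + m(-102, 90) = (-41*(60 + 56) + 15006) - 102 = (-41*116 + 15006) - 102 = (-4756 + 15006) - 102 = 10250 - 102 = 10148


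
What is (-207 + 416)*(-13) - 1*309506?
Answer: -312223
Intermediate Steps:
(-207 + 416)*(-13) - 1*309506 = 209*(-13) - 309506 = -2717 - 309506 = -312223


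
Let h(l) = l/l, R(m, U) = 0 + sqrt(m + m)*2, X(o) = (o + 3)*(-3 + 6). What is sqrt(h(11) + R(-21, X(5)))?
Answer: sqrt(1 + 2*I*sqrt(42)) ≈ 2.6458 + 2.4495*I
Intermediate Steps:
X(o) = 9 + 3*o (X(o) = (3 + o)*3 = 9 + 3*o)
R(m, U) = 2*sqrt(2)*sqrt(m) (R(m, U) = 0 + sqrt(2*m)*2 = 0 + (sqrt(2)*sqrt(m))*2 = 0 + 2*sqrt(2)*sqrt(m) = 2*sqrt(2)*sqrt(m))
h(l) = 1
sqrt(h(11) + R(-21, X(5))) = sqrt(1 + 2*sqrt(2)*sqrt(-21)) = sqrt(1 + 2*sqrt(2)*(I*sqrt(21))) = sqrt(1 + 2*I*sqrt(42))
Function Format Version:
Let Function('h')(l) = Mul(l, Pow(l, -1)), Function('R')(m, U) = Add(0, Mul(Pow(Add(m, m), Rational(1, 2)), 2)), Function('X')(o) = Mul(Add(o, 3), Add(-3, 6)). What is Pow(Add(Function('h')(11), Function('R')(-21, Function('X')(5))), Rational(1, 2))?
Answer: Pow(Add(1, Mul(2, I, Pow(42, Rational(1, 2)))), Rational(1, 2)) ≈ Add(2.6458, Mul(2.4495, I))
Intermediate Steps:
Function('X')(o) = Add(9, Mul(3, o)) (Function('X')(o) = Mul(Add(3, o), 3) = Add(9, Mul(3, o)))
Function('R')(m, U) = Mul(2, Pow(2, Rational(1, 2)), Pow(m, Rational(1, 2))) (Function('R')(m, U) = Add(0, Mul(Pow(Mul(2, m), Rational(1, 2)), 2)) = Add(0, Mul(Mul(Pow(2, Rational(1, 2)), Pow(m, Rational(1, 2))), 2)) = Add(0, Mul(2, Pow(2, Rational(1, 2)), Pow(m, Rational(1, 2)))) = Mul(2, Pow(2, Rational(1, 2)), Pow(m, Rational(1, 2))))
Function('h')(l) = 1
Pow(Add(Function('h')(11), Function('R')(-21, Function('X')(5))), Rational(1, 2)) = Pow(Add(1, Mul(2, Pow(2, Rational(1, 2)), Pow(-21, Rational(1, 2)))), Rational(1, 2)) = Pow(Add(1, Mul(2, Pow(2, Rational(1, 2)), Mul(I, Pow(21, Rational(1, 2))))), Rational(1, 2)) = Pow(Add(1, Mul(2, I, Pow(42, Rational(1, 2)))), Rational(1, 2))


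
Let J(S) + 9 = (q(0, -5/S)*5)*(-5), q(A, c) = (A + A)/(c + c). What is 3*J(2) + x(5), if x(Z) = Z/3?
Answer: -76/3 ≈ -25.333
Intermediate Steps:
q(A, c) = A/c (q(A, c) = (2*A)/((2*c)) = (2*A)*(1/(2*c)) = A/c)
x(Z) = Z/3 (x(Z) = Z*(⅓) = Z/3)
J(S) = -9 (J(S) = -9 + ((0/((-5/S)))*5)*(-5) = -9 + ((0*(-S/5))*5)*(-5) = -9 + (0*5)*(-5) = -9 + 0*(-5) = -9 + 0 = -9)
3*J(2) + x(5) = 3*(-9) + (⅓)*5 = -27 + 5/3 = -76/3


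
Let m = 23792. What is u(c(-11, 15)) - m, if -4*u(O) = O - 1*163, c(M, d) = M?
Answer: -47497/2 ≈ -23749.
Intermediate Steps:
u(O) = 163/4 - O/4 (u(O) = -(O - 1*163)/4 = -(O - 163)/4 = -(-163 + O)/4 = 163/4 - O/4)
u(c(-11, 15)) - m = (163/4 - ¼*(-11)) - 1*23792 = (163/4 + 11/4) - 23792 = 87/2 - 23792 = -47497/2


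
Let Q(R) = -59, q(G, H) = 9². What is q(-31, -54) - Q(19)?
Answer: 140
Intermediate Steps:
q(G, H) = 81
q(-31, -54) - Q(19) = 81 - 1*(-59) = 81 + 59 = 140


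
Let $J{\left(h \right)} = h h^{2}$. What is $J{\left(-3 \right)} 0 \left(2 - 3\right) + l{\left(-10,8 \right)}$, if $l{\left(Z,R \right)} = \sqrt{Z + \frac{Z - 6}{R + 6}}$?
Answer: $\frac{i \sqrt{546}}{7} \approx 3.3381 i$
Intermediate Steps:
$J{\left(h \right)} = h^{3}$
$l{\left(Z,R \right)} = \sqrt{Z + \frac{-6 + Z}{6 + R}}$
$J{\left(-3 \right)} 0 \left(2 - 3\right) + l{\left(-10,8 \right)} = \left(-3\right)^{3} \cdot 0 \left(2 - 3\right) + \sqrt{\frac{-6 - 10 - 10 \left(6 + 8\right)}{6 + 8}} = - 27 \cdot 0 \left(-1\right) + \sqrt{\frac{-6 - 10 - 140}{14}} = \left(-27\right) 0 + \sqrt{\frac{-6 - 10 - 140}{14}} = 0 + \sqrt{\frac{1}{14} \left(-156\right)} = 0 + \sqrt{- \frac{78}{7}} = 0 + \frac{i \sqrt{546}}{7} = \frac{i \sqrt{546}}{7}$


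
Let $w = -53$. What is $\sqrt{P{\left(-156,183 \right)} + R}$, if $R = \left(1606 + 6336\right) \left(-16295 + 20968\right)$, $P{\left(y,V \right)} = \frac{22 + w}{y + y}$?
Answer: $\frac{\sqrt{903181142994}}{156} \approx 6092.0$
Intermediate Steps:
$P{\left(y,V \right)} = - \frac{31}{2 y}$ ($P{\left(y,V \right)} = \frac{22 - 53}{y + y} = - \frac{31}{2 y}$)
$R = 37112966$ ($R = 7942 \cdot 4673 = 37112966$)
$\sqrt{P{\left(-156,183 \right)} + R} = \sqrt{- \frac{31}{2 \left(-156\right)} + 37112966} = \sqrt{\left(- \frac{31}{2}\right) \left(- \frac{1}{156}\right) + 37112966} = \sqrt{\frac{31}{312} + 37112966} = \sqrt{\frac{11579245423}{312}} = \frac{\sqrt{903181142994}}{156}$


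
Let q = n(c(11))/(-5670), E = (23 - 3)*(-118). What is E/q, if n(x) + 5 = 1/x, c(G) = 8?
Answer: -35683200/13 ≈ -2.7449e+6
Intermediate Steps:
E = -2360 (E = 20*(-118) = -2360)
n(x) = -5 + 1/x
q = 13/15120 (q = (-5 + 1/8)/(-5670) = (-5 + ⅛)*(-1/5670) = -39/8*(-1/5670) = 13/15120 ≈ 0.00085979)
E/q = -2360/13/15120 = -2360*15120/13 = -35683200/13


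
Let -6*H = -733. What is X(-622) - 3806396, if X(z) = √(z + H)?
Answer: -3806396 + I*√17994/6 ≈ -3.8064e+6 + 22.357*I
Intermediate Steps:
H = 733/6 (H = -⅙*(-733) = 733/6 ≈ 122.17)
X(z) = √(733/6 + z) (X(z) = √(z + 733/6) = √(733/6 + z))
X(-622) - 3806396 = √(4398 + 36*(-622))/6 - 3806396 = √(4398 - 22392)/6 - 3806396 = √(-17994)/6 - 3806396 = (I*√17994)/6 - 3806396 = I*√17994/6 - 3806396 = -3806396 + I*√17994/6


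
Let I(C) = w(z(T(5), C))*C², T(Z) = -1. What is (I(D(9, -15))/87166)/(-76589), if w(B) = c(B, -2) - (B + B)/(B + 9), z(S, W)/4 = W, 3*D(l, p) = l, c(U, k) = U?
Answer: -18/1229781511 ≈ -1.4637e-8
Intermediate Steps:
D(l, p) = l/3
z(S, W) = 4*W
w(B) = B - 2*B/(9 + B) (w(B) = B - (B + B)/(B + 9) = B - 2*B/(9 + B))
I(C) = 4*C³*(7 + 4*C)/(9 + 4*C) (I(C) = ((4*C)*(7 + 4*C)/(9 + 4*C))*C² = (4*C*(7 + 4*C)/(9 + 4*C))*C² = 4*C³*(7 + 4*C)/(9 + 4*C))
(I(D(9, -15))/87166)/(-76589) = ((((⅓)*9)³*(28 + 16*((⅓)*9))/(9 + 4*((⅓)*9)))/87166)/(-76589) = ((3³*(28 + 16*3)/(9 + 4*3))*(1/87166))*(-1/76589) = ((27*(28 + 48)/(9 + 12))*(1/87166))*(-1/76589) = ((27*76/21)*(1/87166))*(-1/76589) = ((27*(1/21)*76)*(1/87166))*(-1/76589) = ((684/7)*(1/87166))*(-1/76589) = (342/305081)*(-1/76589) = -18/1229781511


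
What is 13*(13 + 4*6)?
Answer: 481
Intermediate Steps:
13*(13 + 4*6) = 13*(13 + 24) = 13*37 = 481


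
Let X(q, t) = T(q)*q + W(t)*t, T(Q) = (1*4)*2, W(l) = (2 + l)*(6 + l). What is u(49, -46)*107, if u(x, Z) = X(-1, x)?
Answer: 14705759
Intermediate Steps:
T(Q) = 8 (T(Q) = 4*2 = 8)
X(q, t) = 8*q + t*(12 + t² + 8*t) (X(q, t) = 8*q + (12 + t² + 8*t)*t = 8*q + t*(12 + t² + 8*t))
u(x, Z) = -8 + x*(12 + x² + 8*x) (u(x, Z) = 8*(-1) + x*(12 + x² + 8*x) = -8 + x*(12 + x² + 8*x))
u(49, -46)*107 = (-8 + 49*(12 + 49² + 8*49))*107 = (-8 + 49*(12 + 2401 + 392))*107 = (-8 + 49*2805)*107 = (-8 + 137445)*107 = 137437*107 = 14705759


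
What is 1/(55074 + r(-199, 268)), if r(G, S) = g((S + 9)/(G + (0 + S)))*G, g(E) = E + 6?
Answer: 69/3662597 ≈ 1.8839e-5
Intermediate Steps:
g(E) = 6 + E
r(G, S) = G*(6 + (9 + S)/(G + S)) (r(G, S) = (6 + (S + 9)/(G + (0 + S)))*G = (6 + (9 + S)/(G + S))*G = G*(6 + (9 + S)/(G + S)))
1/(55074 + r(-199, 268)) = 1/(55074 - 199*(9 + 6*(-199) + 7*268)/(-199 + 268)) = 1/(55074 - 199*(9 - 1194 + 1876)/69) = 1/(55074 - 199*1/69*691) = 1/(55074 - 137509/69) = 1/(3662597/69) = 69/3662597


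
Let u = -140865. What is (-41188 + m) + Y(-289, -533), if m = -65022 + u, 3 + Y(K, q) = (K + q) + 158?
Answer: -247742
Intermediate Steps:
Y(K, q) = 155 + K + q (Y(K, q) = -3 + ((K + q) + 158) = -3 + (158 + K + q) = 155 + K + q)
m = -205887 (m = -65022 - 140865 = -205887)
(-41188 + m) + Y(-289, -533) = (-41188 - 205887) + (155 - 289 - 533) = -247075 - 667 = -247742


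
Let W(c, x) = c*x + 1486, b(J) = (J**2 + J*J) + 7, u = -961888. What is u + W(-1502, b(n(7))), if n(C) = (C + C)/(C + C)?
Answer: -973920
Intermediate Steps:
n(C) = 1 (n(C) = (2*C)/((2*C)) = (2*C)*(1/(2*C)) = 1)
b(J) = 7 + 2*J**2 (b(J) = (J**2 + J**2) + 7 = 2*J**2 + 7 = 7 + 2*J**2)
W(c, x) = 1486 + c*x
u + W(-1502, b(n(7))) = -961888 + (1486 - 1502*(7 + 2*1**2)) = -961888 + (1486 - 1502*(7 + 2*1)) = -961888 + (1486 - 1502*(7 + 2)) = -961888 + (1486 - 1502*9) = -961888 + (1486 - 13518) = -961888 - 12032 = -973920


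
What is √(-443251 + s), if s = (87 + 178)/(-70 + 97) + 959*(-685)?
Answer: I*√89112651/9 ≈ 1048.9*I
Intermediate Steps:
s = -17736440/27 (s = 265/27 - 656915 = -17736440/27 ≈ -6.5691e+5)
√(-443251 + s) = √(-443251 - 17736440/27) = √(-29704217/27) = I*√89112651/9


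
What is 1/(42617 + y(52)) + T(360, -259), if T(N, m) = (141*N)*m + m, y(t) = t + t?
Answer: -561657216378/42721 ≈ -1.3147e+7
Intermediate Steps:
y(t) = 2*t
T(N, m) = m + 141*N*m (T(N, m) = 141*N*m + m = m + 141*N*m)
1/(42617 + y(52)) + T(360, -259) = 1/(42617 + 2*52) - 259*(1 + 141*360) = 1/(42617 + 104) - 259*(1 + 50760) = 1/42721 - 259*50761 = 1/42721 - 13147099 = -561657216378/42721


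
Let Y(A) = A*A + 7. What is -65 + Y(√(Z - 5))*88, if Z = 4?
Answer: 463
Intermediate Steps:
Y(A) = 7 + A² (Y(A) = A² + 7 = 7 + A²)
-65 + Y(√(Z - 5))*88 = -65 + (7 + (√(4 - 5))²)*88 = -65 + (7 + (√(-1))²)*88 = -65 + (7 + I²)*88 = -65 + (7 - 1)*88 = -65 + 6*88 = -65 + 528 = 463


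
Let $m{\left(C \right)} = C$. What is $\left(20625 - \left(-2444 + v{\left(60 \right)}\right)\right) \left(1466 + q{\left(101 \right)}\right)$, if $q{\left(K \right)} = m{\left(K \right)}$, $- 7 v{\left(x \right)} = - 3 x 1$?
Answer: $\frac{252761801}{7} \approx 3.6109 \cdot 10^{7}$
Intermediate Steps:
$v{\left(x \right)} = \frac{3 x}{7}$ ($v{\left(x \right)} = - \frac{- 3 x 1}{7} = - \frac{\left(-3\right) x}{7} = \frac{3 x}{7}$)
$q{\left(K \right)} = K$
$\left(20625 - \left(-2444 + v{\left(60 \right)}\right)\right) \left(1466 + q{\left(101 \right)}\right) = \left(20625 + \left(2444 - \frac{3}{7} \cdot 60\right)\right) \left(1466 + 101\right) = \left(20625 + \left(2444 - \frac{180}{7}\right)\right) 1567 = \left(20625 + \frac{16928}{7}\right) 1567 = \frac{161303}{7} \cdot 1567 = \frac{252761801}{7}$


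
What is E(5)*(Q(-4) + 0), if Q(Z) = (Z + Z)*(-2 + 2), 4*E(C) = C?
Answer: 0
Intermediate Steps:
E(C) = C/4
Q(Z) = 0 (Q(Z) = (2*Z)*0 = 0)
E(5)*(Q(-4) + 0) = ((1/4)*5)*(0 + 0) = (5/4)*0 = 0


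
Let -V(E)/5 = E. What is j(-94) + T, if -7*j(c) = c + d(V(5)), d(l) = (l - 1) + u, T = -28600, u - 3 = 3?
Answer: -200086/7 ≈ -28584.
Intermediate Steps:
u = 6 (u = 3 + 3 = 6)
V(E) = -5*E
d(l) = 5 + l (d(l) = (l - 1) + 6 = (-1 + l) + 6 = 5 + l)
j(c) = 20/7 - c/7 (j(c) = -(c + (5 - 5*5))/7 = -(c + (5 - 25))/7 = -(c - 20)/7 = -(-20 + c)/7 = 20/7 - c/7)
j(-94) + T = (20/7 - ⅐*(-94)) - 28600 = (20/7 + 94/7) - 28600 = 114/7 - 28600 = -200086/7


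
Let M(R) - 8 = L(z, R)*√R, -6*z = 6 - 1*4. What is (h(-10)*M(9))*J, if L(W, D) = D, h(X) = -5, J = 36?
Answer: -6300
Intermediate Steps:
z = -⅓ (z = -(6 - 1*4)/6 = -(6 - 4)/6 = -⅙*2 = -⅓ ≈ -0.33333)
M(R) = 8 + R^(3/2) (M(R) = 8 + R*√R = 8 + R^(3/2))
(h(-10)*M(9))*J = -5*(8 + 9^(3/2))*36 = -5*(8 + 27)*36 = -5*35*36 = -175*36 = -6300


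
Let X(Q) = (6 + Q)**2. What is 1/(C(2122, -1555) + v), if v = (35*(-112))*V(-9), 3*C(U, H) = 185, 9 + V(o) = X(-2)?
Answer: -3/82135 ≈ -3.6525e-5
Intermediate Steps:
V(o) = 7 (V(o) = -9 + (6 - 2)**2 = -9 + 4**2 = -9 + 16 = 7)
C(U, H) = 185/3 (C(U, H) = (1/3)*185 = 185/3)
v = -27440 (v = (35*(-112))*7 = -3920*7 = -27440)
1/(C(2122, -1555) + v) = 1/(185/3 - 27440) = 1/(-82135/3) = -3/82135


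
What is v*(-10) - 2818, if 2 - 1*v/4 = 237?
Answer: 6582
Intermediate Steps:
v = -940 (v = 8 - 4*237 = 8 - 948 = -940)
v*(-10) - 2818 = -940*(-10) - 2818 = 9400 - 2818 = 6582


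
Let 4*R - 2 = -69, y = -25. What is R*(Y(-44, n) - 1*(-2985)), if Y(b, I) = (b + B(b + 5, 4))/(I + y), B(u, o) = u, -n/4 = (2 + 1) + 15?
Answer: -4851269/97 ≈ -50013.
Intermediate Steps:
R = -67/4 (R = 1/2 + (1/4)*(-69) = 1/2 - 69/4 = -67/4 ≈ -16.750)
n = -72 (n = -4*((2 + 1) + 15) = -4*(3 + 15) = -4*18 = -72)
Y(b, I) = (5 + 2*b)/(-25 + I) (Y(b, I) = (b + (b + 5))/(I - 25) = (b + (5 + b))/(-25 + I) = (5 + 2*b)/(-25 + I))
R*(Y(-44, n) - 1*(-2985)) = -67*((5 + 2*(-44))/(-25 - 72) - 1*(-2985))/4 = -67*((5 - 88)/(-97) + 2985)/4 = -67*(-1/97*(-83) + 2985)/4 = -67*(83/97 + 2985)/4 = -67/4*289628/97 = -4851269/97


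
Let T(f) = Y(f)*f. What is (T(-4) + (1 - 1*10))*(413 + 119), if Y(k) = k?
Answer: 3724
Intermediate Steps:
T(f) = f**2 (T(f) = f*f = f**2)
(T(-4) + (1 - 1*10))*(413 + 119) = ((-4)**2 + (1 - 1*10))*(413 + 119) = (16 + (1 - 10))*532 = (16 - 9)*532 = 7*532 = 3724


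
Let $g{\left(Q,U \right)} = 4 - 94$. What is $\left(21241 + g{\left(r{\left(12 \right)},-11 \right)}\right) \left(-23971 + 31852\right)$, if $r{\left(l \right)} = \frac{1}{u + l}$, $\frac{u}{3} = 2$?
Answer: $166691031$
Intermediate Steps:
$u = 6$ ($u = 3 \cdot 2 = 6$)
$r{\left(l \right)} = \frac{1}{6 + l}$
$g{\left(Q,U \right)} = -90$
$\left(21241 + g{\left(r{\left(12 \right)},-11 \right)}\right) \left(-23971 + 31852\right) = \left(21241 - 90\right) \left(-23971 + 31852\right) = 21151 \cdot 7881 = 166691031$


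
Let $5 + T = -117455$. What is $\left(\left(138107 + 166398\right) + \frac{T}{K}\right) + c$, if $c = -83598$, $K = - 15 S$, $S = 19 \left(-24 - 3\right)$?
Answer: $\frac{339952381}{1539} \approx 2.2089 \cdot 10^{5}$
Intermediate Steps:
$S = -513$ ($S = 19 \left(-27\right) = -513$)
$T = -117460$ ($T = -5 - 117455 = -117460$)
$K = 7695$ ($K = \left(-15\right) \left(-513\right) = 7695$)
$\left(\left(138107 + 166398\right) + \frac{T}{K}\right) + c = \left(\left(138107 + 166398\right) - \frac{117460}{7695}\right) - 83598 = \left(304505 - \frac{23492}{1539}\right) - 83598 = \frac{468609703}{1539} - 83598 = \frac{339952381}{1539}$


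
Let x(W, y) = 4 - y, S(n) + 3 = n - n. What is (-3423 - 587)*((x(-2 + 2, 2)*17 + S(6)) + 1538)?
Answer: -6291690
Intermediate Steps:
S(n) = -3 (S(n) = -3 + (n - n) = -3 + 0 = -3)
(-3423 - 587)*((x(-2 + 2, 2)*17 + S(6)) + 1538) = (-3423 - 587)*(((4 - 1*2)*17 - 3) + 1538) = -4010*(((4 - 2)*17 - 3) + 1538) = -4010*((2*17 - 3) + 1538) = -4010*((34 - 3) + 1538) = -4010*(31 + 1538) = -4010*1569 = -6291690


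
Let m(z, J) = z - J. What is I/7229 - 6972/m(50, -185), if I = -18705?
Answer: -54796263/1698815 ≈ -32.256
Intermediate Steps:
I/7229 - 6972/m(50, -185) = -18705/7229 - 6972/(50 - 1*(-185)) = -18705*1/7229 - 6972/(50 + 185) = -18705/7229 - 6972/235 = -54796263/1698815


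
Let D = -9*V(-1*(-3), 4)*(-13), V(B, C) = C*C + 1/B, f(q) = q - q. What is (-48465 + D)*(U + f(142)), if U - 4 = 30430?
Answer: -1416824436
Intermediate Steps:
U = 30434 (U = 4 + 30430 = 30434)
f(q) = 0
V(B, C) = 1/B + C**2 (V(B, C) = C**2 + 1/B = 1/B + C**2)
D = 1911 (D = -9*(1/(-1*(-3)) + 4**2)*(-13) = -9*(1/3 + 16)*(-13) = -9*49/3*(-13) = -147*(-13) = 1911)
(-48465 + D)*(U + f(142)) = (-48465 + 1911)*(30434 + 0) = -46554*30434 = -1416824436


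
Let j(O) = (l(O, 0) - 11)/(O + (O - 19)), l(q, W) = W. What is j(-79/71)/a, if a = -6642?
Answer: -71/909954 ≈ -7.8026e-5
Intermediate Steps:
j(O) = -11/(-19 + 2*O) (j(O) = (0 - 11)/(O + (O - 19)) = -11/(O + (-19 + O)) = -11/(-19 + 2*O))
j(-79/71)/a = -11/(-19 + 2*(-79/71))/(-6642) = -11/(-19 + 2*(-79*1/71))*(-1/6642) = -11/(-19 + 2*(-79/71))*(-1/6642) = -11/(-19 - 158/71)*(-1/6642) = -11/(-1507/71)*(-1/6642) = -11*(-71/1507)*(-1/6642) = (71/137)*(-1/6642) = -71/909954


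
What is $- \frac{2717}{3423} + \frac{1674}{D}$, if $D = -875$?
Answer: $- \frac{1158211}{427875} \approx -2.7069$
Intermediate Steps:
$- \frac{2717}{3423} + \frac{1674}{D} = - \frac{2717}{3423} + \frac{1674}{-875} = \left(-2717\right) \frac{1}{3423} + 1674 \left(- \frac{1}{875}\right) = - \frac{2717}{3423} - \frac{1674}{875} = - \frac{1158211}{427875}$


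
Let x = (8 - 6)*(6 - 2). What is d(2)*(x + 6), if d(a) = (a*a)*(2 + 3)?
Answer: 280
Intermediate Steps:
d(a) = 5*a**2 (d(a) = a**2*5 = 5*a**2)
x = 8 (x = 2*4 = 8)
d(2)*(x + 6) = (5*2**2)*(8 + 6) = (5*4)*14 = 20*14 = 280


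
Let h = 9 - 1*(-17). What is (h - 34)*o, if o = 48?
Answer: -384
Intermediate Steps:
h = 26 (h = 9 + 17 = 26)
(h - 34)*o = (26 - 34)*48 = -8*48 = -384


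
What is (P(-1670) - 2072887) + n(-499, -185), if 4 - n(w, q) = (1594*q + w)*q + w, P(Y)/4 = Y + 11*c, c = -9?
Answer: -56726425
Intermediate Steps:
P(Y) = -396 + 4*Y (P(Y) = 4*(Y + 11*(-9)) = 4*(Y - 99) = 4*(-99 + Y) = -396 + 4*Y)
n(w, q) = 4 - w - q*(w + 1594*q) (n(w, q) = 4 - ((1594*q + w)*q + w) = 4 - ((w + 1594*q)*q + w) = 4 - (q*(w + 1594*q) + w) = 4 - (w + q*(w + 1594*q)) = 4 + (-w - q*(w + 1594*q)) = 4 - w - q*(w + 1594*q))
(P(-1670) - 2072887) + n(-499, -185) = ((-396 + 4*(-1670)) - 2072887) + (4 - 1*(-499) - 1594*(-185)² - 1*(-185)*(-499)) = ((-396 - 6680) - 2072887) + (4 + 499 - 1594*34225 - 92315) = (-7076 - 2072887) + (4 + 499 - 54554650 - 92315) = -2079963 - 54646462 = -56726425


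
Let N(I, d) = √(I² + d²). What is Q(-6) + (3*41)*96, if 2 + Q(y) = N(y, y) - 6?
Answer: 11800 + 6*√2 ≈ 11808.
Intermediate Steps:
Q(y) = -8 + √2*√(y²) (Q(y) = -2 + (√(y² + y²) - 6) = -2 + (√(2*y²) - 6) = -2 + (√2*√(y²) - 6) = -2 + (-6 + √2*√(y²)) = -8 + √2*√(y²))
Q(-6) + (3*41)*96 = (-8 + √2*√((-6)²)) + (3*41)*96 = (-8 + √2*√36) + 123*96 = (-8 + √2*6) + 11808 = (-8 + 6*√2) + 11808 = 11800 + 6*√2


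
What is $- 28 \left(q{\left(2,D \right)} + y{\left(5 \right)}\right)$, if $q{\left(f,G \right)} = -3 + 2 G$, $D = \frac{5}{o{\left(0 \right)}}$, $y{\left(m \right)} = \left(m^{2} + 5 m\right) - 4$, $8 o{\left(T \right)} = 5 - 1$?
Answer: $-1764$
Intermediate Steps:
$o{\left(T \right)} = \frac{1}{2}$ ($o{\left(T \right)} = \frac{5 - 1}{8} = \frac{1}{8} \cdot 4 = \frac{1}{2}$)
$y{\left(m \right)} = -4 + m^{2} + 5 m$
$D = 10$ ($D = 5 \frac{1}{\frac{1}{2}} = 5 \cdot 2 = 10$)
$- 28 \left(q{\left(2,D \right)} + y{\left(5 \right)}\right) = - 28 \left(\left(-3 + 2 \cdot 10\right) + \left(-4 + 5^{2} + 5 \cdot 5\right)\right) = - 28 \left(\left(-3 + 20\right) + \left(-4 + 25 + 25\right)\right) = - 28 \left(17 + 46\right) = \left(-28\right) 63 = -1764$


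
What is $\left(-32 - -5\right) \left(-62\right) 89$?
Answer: $148986$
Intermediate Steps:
$\left(-32 - -5\right) \left(-62\right) 89 = \left(-32 + 5\right) \left(-62\right) 89 = \left(-27\right) \left(-62\right) 89 = 1674 \cdot 89 = 148986$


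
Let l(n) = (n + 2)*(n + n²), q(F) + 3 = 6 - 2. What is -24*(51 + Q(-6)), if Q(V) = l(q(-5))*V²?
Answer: -6408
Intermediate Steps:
q(F) = 1 (q(F) = -3 + (6 - 2) = -3 + 4 = 1)
l(n) = (2 + n)*(n + n²)
Q(V) = 6*V² (Q(V) = (1*(2 + 1² + 3*1))*V² = (1*(2 + 1 + 3))*V² = (1*6)*V² = 6*V²)
-24*(51 + Q(-6)) = -24*(51 + 6*(-6)²) = -24*(51 + 6*36) = -24*(51 + 216) = -24*267 = -6408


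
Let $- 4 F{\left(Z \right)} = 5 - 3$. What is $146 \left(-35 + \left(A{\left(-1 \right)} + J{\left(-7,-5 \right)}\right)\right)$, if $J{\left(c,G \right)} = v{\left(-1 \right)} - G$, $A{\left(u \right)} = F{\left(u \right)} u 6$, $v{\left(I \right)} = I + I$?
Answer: $-4234$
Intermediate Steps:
$v{\left(I \right)} = 2 I$
$F{\left(Z \right)} = - \frac{1}{2}$ ($F{\left(Z \right)} = - \frac{5 - 3}{4} = \left(- \frac{1}{4}\right) 2 = - \frac{1}{2}$)
$A{\left(u \right)} = - 3 u$ ($A{\left(u \right)} = - \frac{u}{2} \cdot 6 = - 3 u$)
$J{\left(c,G \right)} = -2 - G$ ($J{\left(c,G \right)} = 2 \left(-1\right) - G = -2 - G$)
$146 \left(-35 + \left(A{\left(-1 \right)} + J{\left(-7,-5 \right)}\right)\right) = 146 \left(-35 - -6\right) = 146 \left(-35 + \left(3 + \left(-2 + 5\right)\right)\right) = 146 \left(-35 + \left(3 + 3\right)\right) = 146 \left(-35 + 6\right) = 146 \left(-29\right) = -4234$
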